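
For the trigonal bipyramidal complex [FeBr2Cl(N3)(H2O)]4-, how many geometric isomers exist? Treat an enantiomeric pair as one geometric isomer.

In a trigonal bipyramid the two axial positions differ from the three equatorial ones.
Systematic enumeration (placing each ligand type in turn and discarding arrangements equivalent by rotation or reflection) gives 7 geometric isomers.

7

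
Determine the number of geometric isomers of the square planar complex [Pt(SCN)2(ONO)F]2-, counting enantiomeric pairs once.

A square has two trans pairs of vertices; adjacent vertices are cis.
The distinct arrangements are (2 in all): SCN cis; SCN trans.

2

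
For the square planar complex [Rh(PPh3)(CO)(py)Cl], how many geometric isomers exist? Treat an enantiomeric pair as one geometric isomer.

A square has two trans pairs of vertices; adjacent vertices are cis.
Systematic placement gives 3 geometric isomers: (CO/PPh3 trans, Cl/py trans); (CO/py trans, Cl/PPh3 trans); (CO/Cl trans, PPh3/py trans).

3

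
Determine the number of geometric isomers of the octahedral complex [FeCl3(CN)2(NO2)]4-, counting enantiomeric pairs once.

The six octahedral sites form three mutually perpendicular trans pairs.
Working through the distinct placements yields 3 geometric isomers: Cl mer, CN trans; Cl fac, CN cis; Cl mer, CN cis.

3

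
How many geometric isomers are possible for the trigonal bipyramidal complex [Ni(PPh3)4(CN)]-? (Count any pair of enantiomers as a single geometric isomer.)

A trigonal bipyramid has two axial and three equatorial sites, which are chemically inequivalent.
There are 2 geometric isomers: CN axial; CN equatorial.

2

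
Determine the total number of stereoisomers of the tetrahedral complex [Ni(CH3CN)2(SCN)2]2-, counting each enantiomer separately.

In a tetrahedral complex all four positions are equivalent and every pair of ligands is adjacent — there is no cis/trans distinction.
Only one geometric arrangement is possible.

1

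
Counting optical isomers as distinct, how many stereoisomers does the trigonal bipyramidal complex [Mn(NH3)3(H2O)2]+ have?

3

A trigonal bipyramid has two axial and three equatorial sites, which are chemically inequivalent.
The distinct arrangements are (3 in all): H2O both axial; H2O one axial, one equatorial; H2O both equatorial.
Each arrangement has an internal mirror plane or centre of symmetry, so none is chiral.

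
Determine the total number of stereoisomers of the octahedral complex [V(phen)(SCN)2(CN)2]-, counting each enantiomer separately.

4

In an octahedral complex each vertex has one trans partner and four cis neighbours.
Each phen is bidentate and must span two cis positions.
Working through the distinct placements yields 3 geometric isomers: SCN cis, CN trans; SCN cis, CN cis (chiral); SCN trans, CN cis.
One of these lacks any improper symmetry element and so occurs as an enantiomeric pair, giving 3 + 1 = 4 stereoisomers in total.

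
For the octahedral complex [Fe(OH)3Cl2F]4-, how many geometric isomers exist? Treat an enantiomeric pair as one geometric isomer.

3

In an octahedral complex each vertex has one trans partner and four cis neighbours.
Working through the distinct placements yields 3 geometric isomers: OH mer, Cl trans; OH mer, Cl cis; OH fac, Cl cis.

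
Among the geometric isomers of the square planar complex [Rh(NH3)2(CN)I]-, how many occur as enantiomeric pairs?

A square has two trans pairs of vertices; adjacent vertices are cis.
There are 2 geometric isomers: NH3 cis; NH3 trans.
Each arrangement has an internal mirror plane or centre of symmetry, so none is chiral.

0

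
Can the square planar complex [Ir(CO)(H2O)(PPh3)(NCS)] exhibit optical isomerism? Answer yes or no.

no

Systematic placement gives 3 geometric isomers: (CO/NCS trans, H2O/PPh3 trans); (CO/PPh3 trans, H2O/NCS trans); (CO/H2O trans, NCS/PPh3 trans).
Each arrangement has an internal mirror plane or centre of symmetry, so none is chiral.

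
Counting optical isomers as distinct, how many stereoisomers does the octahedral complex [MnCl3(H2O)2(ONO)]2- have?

3

The six octahedral sites form three mutually perpendicular trans pairs.
There are 3 geometric isomers: Cl mer, H2O cis; Cl mer, H2O trans; Cl fac, H2O cis.
Each arrangement has an internal mirror plane or centre of symmetry, so none is chiral.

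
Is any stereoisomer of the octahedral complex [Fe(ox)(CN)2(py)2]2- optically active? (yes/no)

An octahedron has six vertices in three trans pairs; every non-trans pair is cis.
Each ox is bidentate and must span two cis positions.
Working through the distinct placements yields 3 geometric isomers: CN trans, py cis; CN cis, py trans; CN cis, py cis (chiral).
One of these lacks any improper symmetry element and so occurs as an enantiomeric pair, giving 3 + 1 = 4 stereoisomers in total.

yes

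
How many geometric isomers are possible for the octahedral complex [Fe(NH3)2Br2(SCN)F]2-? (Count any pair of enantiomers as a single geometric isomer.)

The six octahedral sites form three mutually perpendicular trans pairs.
Working through the distinct placements yields 6 geometric isomers: NH3 cis, Br trans; NH3 trans, Br trans; NH3 cis, Br cis (3 arrangements, 2 chiral); NH3 trans, Br cis.

6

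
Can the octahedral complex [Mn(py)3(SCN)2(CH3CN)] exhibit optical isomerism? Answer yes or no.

Systematic placement gives 3 geometric isomers: py mer, SCN cis; py mer, SCN trans; py fac, SCN cis.
Each arrangement has an internal mirror plane or centre of symmetry, so none is chiral.

no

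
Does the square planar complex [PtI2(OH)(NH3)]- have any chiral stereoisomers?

no

In a square planar complex each vertex has one trans partner and two cis neighbours.
There are 2 geometric isomers: I cis; I trans.
Each arrangement has an internal mirror plane or centre of symmetry, so none is chiral.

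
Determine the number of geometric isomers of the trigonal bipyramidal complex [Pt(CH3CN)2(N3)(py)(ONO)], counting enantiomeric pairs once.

In a trigonal bipyramid the two axial positions differ from the three equatorial ones.
Systematic enumeration (placing each ligand type in turn and discarding arrangements equivalent by rotation or reflection) gives 7 geometric isomers.

7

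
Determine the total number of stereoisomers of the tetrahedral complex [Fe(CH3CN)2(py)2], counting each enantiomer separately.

In a tetrahedral complex all four positions are equivalent and every pair of ligands is adjacent — there is no cis/trans distinction.
Only one geometric arrangement is possible.

1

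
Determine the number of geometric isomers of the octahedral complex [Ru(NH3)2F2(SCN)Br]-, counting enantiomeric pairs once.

In an octahedral complex each vertex has one trans partner and four cis neighbours.
Working through the distinct placements yields 6 geometric isomers: NH3 cis, F cis (3 arrangements, 2 chiral); NH3 trans, F cis; NH3 cis, F trans; NH3 trans, F trans.

6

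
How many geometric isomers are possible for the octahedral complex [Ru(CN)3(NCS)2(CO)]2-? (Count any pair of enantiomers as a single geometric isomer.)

In an octahedral complex each vertex has one trans partner and four cis neighbours.
Systematic placement gives 3 geometric isomers: CN mer, NCS trans; CN mer, NCS cis; CN fac, NCS cis.

3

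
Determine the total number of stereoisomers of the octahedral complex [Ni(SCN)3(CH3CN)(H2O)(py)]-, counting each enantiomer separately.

Systematic placement gives 4 geometric isomers: SCN mer (3 arrangements); SCN fac (chiral).
One of these lacks any improper symmetry element and so occurs as an enantiomeric pair, giving 4 + 1 = 5 stereoisomers in total.

5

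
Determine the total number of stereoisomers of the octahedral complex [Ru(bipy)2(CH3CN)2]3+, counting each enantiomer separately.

3

In an octahedral complex each vertex has one trans partner and four cis neighbours.
Each bipy is bidentate and must span two cis positions.
There are 2 geometric isomers: CH3CN trans; CH3CN cis (chiral).
One of these lacks any improper symmetry element and so occurs as an enantiomeric pair, giving 2 + 1 = 3 stereoisomers in total.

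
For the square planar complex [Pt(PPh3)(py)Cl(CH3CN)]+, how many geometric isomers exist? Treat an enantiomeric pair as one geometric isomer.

3

In a square planar complex each vertex has one trans partner and two cis neighbours.
There are 3 geometric isomers: (CH3CN/PPh3 trans, Cl/py trans); (CH3CN/py trans, Cl/PPh3 trans); (CH3CN/Cl trans, PPh3/py trans).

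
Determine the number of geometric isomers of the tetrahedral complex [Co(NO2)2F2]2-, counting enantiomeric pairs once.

1

Only one geometric arrangement is possible.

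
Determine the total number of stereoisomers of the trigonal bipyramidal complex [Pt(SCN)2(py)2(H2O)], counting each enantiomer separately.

6

Systematic enumeration (placing each ligand type in turn and discarding arrangements equivalent by rotation or reflection) gives 5 geometric isomers.
One of these lacks any improper symmetry element and so occurs as an enantiomeric pair, giving 5 + 1 = 6 stereoisomers in total.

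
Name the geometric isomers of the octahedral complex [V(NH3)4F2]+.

The six octahedral sites form three mutually perpendicular trans pairs.
Systematic placement gives 2 geometric isomers: F trans; F cis.

cis and trans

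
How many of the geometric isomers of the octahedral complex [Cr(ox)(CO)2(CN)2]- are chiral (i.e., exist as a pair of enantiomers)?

1

An octahedron has six vertices in three trans pairs; every non-trans pair is cis.
Each ox is bidentate and must span two cis positions.
Systematic placement gives 3 geometric isomers: CO cis, CN trans; CO cis, CN cis (chiral); CO trans, CN cis.
One of these lacks any improper symmetry element and so occurs as an enantiomeric pair, giving 3 + 1 = 4 stereoisomers in total.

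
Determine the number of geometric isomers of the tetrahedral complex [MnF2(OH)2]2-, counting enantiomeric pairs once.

In a tetrahedral complex all four positions are equivalent and every pair of ligands is adjacent — there is no cis/trans distinction.
Only one geometric arrangement is possible.

1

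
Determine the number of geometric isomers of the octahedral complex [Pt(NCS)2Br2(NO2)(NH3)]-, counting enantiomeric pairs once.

The six octahedral sites form three mutually perpendicular trans pairs.
Systematic placement gives 6 geometric isomers: NCS trans, Br trans; NCS cis, Br trans; NCS cis, Br cis (3 arrangements, 2 chiral); NCS trans, Br cis.

6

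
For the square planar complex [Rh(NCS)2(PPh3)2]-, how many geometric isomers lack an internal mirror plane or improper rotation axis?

In a square planar complex each vertex has one trans partner and two cis neighbours.
There are 2 geometric isomers: NCS cis; NCS trans.
Each arrangement has an internal mirror plane or centre of symmetry, so none is chiral.

0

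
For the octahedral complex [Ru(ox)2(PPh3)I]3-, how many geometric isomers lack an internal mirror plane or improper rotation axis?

1

An octahedron has six vertices in three trans pairs; every non-trans pair is cis.
Each ox is bidentate and must span two cis positions.
There are 2 geometric isomers: PPh3 and I mutually trans; PPh3 and I mutually cis (chiral).
One of these lacks any improper symmetry element and so occurs as an enantiomeric pair, giving 2 + 1 = 3 stereoisomers in total.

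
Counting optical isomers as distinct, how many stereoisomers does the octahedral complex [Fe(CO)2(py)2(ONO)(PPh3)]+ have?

8

There are 6 geometric isomers: CO trans, py trans; CO trans, py cis; CO cis, py trans; CO cis, py cis (3 arrangements, 2 chiral).
Of these, 2 lack any improper symmetry element and so occur as enantiomeric pairs, giving 6 + 2 = 8 stereoisomers in total.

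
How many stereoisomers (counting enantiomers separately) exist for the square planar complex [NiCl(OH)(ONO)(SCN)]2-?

3

There are 3 geometric isomers: (Cl/ONO trans, OH/SCN trans); (Cl/SCN trans, OH/ONO trans); (Cl/OH trans, ONO/SCN trans).
Each arrangement has an internal mirror plane or centre of symmetry, so none is chiral.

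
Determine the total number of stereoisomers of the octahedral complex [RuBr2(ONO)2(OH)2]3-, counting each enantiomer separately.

In an octahedral complex each vertex has one trans partner and four cis neighbours.
There are 5 geometric isomers: Br trans, ONO trans, OH trans; Br trans, ONO cis, OH cis; Br cis, ONO trans, OH cis; Br cis, ONO cis, OH cis (chiral); Br cis, ONO cis, OH trans.
One of these lacks any improper symmetry element and so occurs as an enantiomeric pair, giving 5 + 1 = 6 stereoisomers in total.

6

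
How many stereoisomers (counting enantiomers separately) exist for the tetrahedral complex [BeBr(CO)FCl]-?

2

In a tetrahedral complex all four positions are equivalent and every pair of ligands is adjacent — there is no cis/trans distinction.
Only one geometric arrangement is possible; it has no improper symmetry element, so it exists as a pair of enantiomers (2 stereoisomers).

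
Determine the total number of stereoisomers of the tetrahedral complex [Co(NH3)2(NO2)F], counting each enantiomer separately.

Only one geometric arrangement is possible.

1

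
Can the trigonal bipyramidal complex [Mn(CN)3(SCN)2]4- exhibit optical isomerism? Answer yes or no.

In a trigonal bipyramid the two axial positions differ from the three equatorial ones.
The distinct arrangements are (3 in all): SCN both equatorial; SCN one axial, one equatorial; SCN both axial.
Each arrangement has an internal mirror plane or centre of symmetry, so none is chiral.

no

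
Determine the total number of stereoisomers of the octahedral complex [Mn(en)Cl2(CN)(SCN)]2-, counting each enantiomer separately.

6

An octahedron has six vertices in three trans pairs; every non-trans pair is cis.
Each en is bidentate and must span two cis positions.
The distinct arrangements are (4 in all): Cl cis (3 arrangements, 2 chiral); Cl trans.
Of these, 2 lack any improper symmetry element and so occur as enantiomeric pairs, giving 4 + 2 = 6 stereoisomers in total.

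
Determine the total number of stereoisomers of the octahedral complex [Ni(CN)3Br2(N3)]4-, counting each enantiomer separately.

3

The six octahedral sites form three mutually perpendicular trans pairs.
Working through the distinct placements yields 3 geometric isomers: CN mer, Br trans; CN fac, Br cis; CN mer, Br cis.
Each arrangement has an internal mirror plane or centre of symmetry, so none is chiral.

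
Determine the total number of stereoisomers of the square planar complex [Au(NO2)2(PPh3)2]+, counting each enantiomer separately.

2

In a square planar complex each vertex has one trans partner and two cis neighbours.
Systematic placement gives 2 geometric isomers: NO2 cis; NO2 trans.
Each arrangement has an internal mirror plane or centre of symmetry, so none is chiral.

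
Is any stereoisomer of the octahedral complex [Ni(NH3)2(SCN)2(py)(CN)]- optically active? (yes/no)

yes

In an octahedral complex each vertex has one trans partner and four cis neighbours.
The distinct arrangements are (6 in all): NH3 cis, SCN cis (3 arrangements, 2 chiral); NH3 cis, SCN trans; NH3 trans, SCN cis; NH3 trans, SCN trans.
Of these, 2 lack any improper symmetry element and so occur as enantiomeric pairs, giving 6 + 2 = 8 stereoisomers in total.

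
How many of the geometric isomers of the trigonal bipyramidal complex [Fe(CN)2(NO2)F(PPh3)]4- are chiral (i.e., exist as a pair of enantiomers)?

3

A trigonal bipyramid has two axial and three equatorial sites, which are chemically inequivalent.
Exhaustive case analysis gives 7 geometric isomers.
Of these, 3 lack any improper symmetry element and so occur as enantiomeric pairs, giving 7 + 3 = 10 stereoisomers in total.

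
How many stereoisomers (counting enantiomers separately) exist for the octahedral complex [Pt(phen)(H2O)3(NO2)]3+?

2

An octahedron has six vertices in three trans pairs; every non-trans pair is cis.
Each phen is bidentate and must span two cis positions.
The distinct arrangements are (2 in all): H2O mer; H2O fac.
Each arrangement has an internal mirror plane or centre of symmetry, so none is chiral.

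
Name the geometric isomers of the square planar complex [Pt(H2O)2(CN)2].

cis and trans

In a square planar complex each vertex has one trans partner and two cis neighbours.
The distinct arrangements are (2 in all): H2O cis; H2O trans.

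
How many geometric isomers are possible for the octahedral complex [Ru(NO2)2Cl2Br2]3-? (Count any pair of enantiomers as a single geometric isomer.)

5

The six octahedral sites form three mutually perpendicular trans pairs.
Systematic placement gives 5 geometric isomers: NO2 trans, Cl trans, Br trans; NO2 cis, Cl cis, Br trans; NO2 trans, Cl cis, Br cis; NO2 cis, Cl cis, Br cis (chiral); NO2 cis, Cl trans, Br cis.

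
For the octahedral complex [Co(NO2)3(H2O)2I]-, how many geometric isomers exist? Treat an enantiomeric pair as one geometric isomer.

3

An octahedron has six vertices in three trans pairs; every non-trans pair is cis.
The distinct arrangements are (3 in all): NO2 mer, H2O trans; NO2 mer, H2O cis; NO2 fac, H2O cis.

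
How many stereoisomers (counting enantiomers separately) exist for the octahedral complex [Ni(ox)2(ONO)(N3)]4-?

3

In an octahedral complex each vertex has one trans partner and four cis neighbours.
Each ox is bidentate and must span two cis positions.
There are 2 geometric isomers: ONO and N3 mutually trans; ONO and N3 mutually cis (chiral).
One of these lacks any improper symmetry element and so occurs as an enantiomeric pair, giving 2 + 1 = 3 stereoisomers in total.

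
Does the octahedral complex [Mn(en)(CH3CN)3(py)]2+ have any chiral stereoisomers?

no

Each en is bidentate and must span two cis positions.
The distinct arrangements are (2 in all): CH3CN mer; CH3CN fac.
Each arrangement has an internal mirror plane or centre of symmetry, so none is chiral.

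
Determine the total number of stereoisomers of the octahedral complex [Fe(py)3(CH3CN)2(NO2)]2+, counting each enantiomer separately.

The six octahedral sites form three mutually perpendicular trans pairs.
There are 3 geometric isomers: py mer, CH3CN trans; py mer, CH3CN cis; py fac, CH3CN cis.
Each arrangement has an internal mirror plane or centre of symmetry, so none is chiral.

3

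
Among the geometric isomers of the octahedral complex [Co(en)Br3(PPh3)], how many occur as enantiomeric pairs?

In an octahedral complex each vertex has one trans partner and four cis neighbours.
Each en is bidentate and must span two cis positions.
Systematic placement gives 2 geometric isomers: Br mer; Br fac.
Each arrangement has an internal mirror plane or centre of symmetry, so none is chiral.

0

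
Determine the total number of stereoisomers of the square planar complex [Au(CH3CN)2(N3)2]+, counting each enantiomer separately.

2

A square has two trans pairs of vertices; adjacent vertices are cis.
Systematic placement gives 2 geometric isomers: CH3CN cis; CH3CN trans.
Each arrangement has an internal mirror plane or centre of symmetry, so none is chiral.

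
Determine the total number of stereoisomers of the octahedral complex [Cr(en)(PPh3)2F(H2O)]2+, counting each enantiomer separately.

Each en is bidentate and must span two cis positions.
There are 4 geometric isomers: PPh3 cis (3 arrangements, 2 chiral); PPh3 trans.
Of these, 2 lack any improper symmetry element and so occur as enantiomeric pairs, giving 4 + 2 = 6 stereoisomers in total.

6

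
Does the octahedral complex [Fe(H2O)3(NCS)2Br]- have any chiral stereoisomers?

no

Systematic placement gives 3 geometric isomers: H2O mer, NCS trans; H2O fac, NCS cis; H2O mer, NCS cis.
Each arrangement has an internal mirror plane or centre of symmetry, so none is chiral.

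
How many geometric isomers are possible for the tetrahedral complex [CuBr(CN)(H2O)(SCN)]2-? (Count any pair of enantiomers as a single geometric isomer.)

Only one geometric arrangement is possible; it has no improper symmetry element, so it exists as a pair of enantiomers (2 stereoisomers).

1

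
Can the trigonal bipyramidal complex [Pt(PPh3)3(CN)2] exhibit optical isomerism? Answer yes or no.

In a trigonal bipyramid the two axial positions differ from the three equatorial ones.
There are 3 geometric isomers: CN both axial; CN one axial, one equatorial; CN both equatorial.
Each arrangement has an internal mirror plane or centre of symmetry, so none is chiral.

no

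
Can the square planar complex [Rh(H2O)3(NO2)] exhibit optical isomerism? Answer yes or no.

In a square planar complex each vertex has one trans partner and two cis neighbours.
Only one geometric arrangement is possible.

no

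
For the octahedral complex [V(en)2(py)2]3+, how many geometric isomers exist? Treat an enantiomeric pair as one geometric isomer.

2

Each en is bidentate and must span two cis positions.
There are 2 geometric isomers: py trans; py cis (chiral).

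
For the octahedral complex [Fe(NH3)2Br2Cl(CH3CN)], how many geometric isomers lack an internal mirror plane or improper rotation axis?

An octahedron has six vertices in three trans pairs; every non-trans pair is cis.
Working through the distinct placements yields 6 geometric isomers: NH3 trans, Br trans; NH3 cis, Br trans; NH3 trans, Br cis; NH3 cis, Br cis (3 arrangements, 2 chiral).
Of these, 2 lack any improper symmetry element and so occur as enantiomeric pairs, giving 6 + 2 = 8 stereoisomers in total.

2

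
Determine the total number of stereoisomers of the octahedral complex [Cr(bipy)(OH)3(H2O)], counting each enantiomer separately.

2

In an octahedral complex each vertex has one trans partner and four cis neighbours.
Each bipy is bidentate and must span two cis positions.
The distinct arrangements are (2 in all): OH fac; OH mer.
Each arrangement has an internal mirror plane or centre of symmetry, so none is chiral.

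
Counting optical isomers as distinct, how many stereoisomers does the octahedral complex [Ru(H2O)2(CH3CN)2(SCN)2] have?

Systematic placement gives 5 geometric isomers: H2O trans, CH3CN trans, SCN trans; H2O cis, CH3CN trans, SCN cis; H2O cis, CH3CN cis, SCN trans; H2O cis, CH3CN cis, SCN cis (chiral); H2O trans, CH3CN cis, SCN cis.
One of these lacks any improper symmetry element and so occurs as an enantiomeric pair, giving 5 + 1 = 6 stereoisomers in total.

6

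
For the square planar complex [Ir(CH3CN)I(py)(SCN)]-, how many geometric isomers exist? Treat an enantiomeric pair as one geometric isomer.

3

A square has two trans pairs of vertices; adjacent vertices are cis.
Working through the distinct placements yields 3 geometric isomers: (CH3CN/SCN trans, I/py trans); (CH3CN/py trans, I/SCN trans); (CH3CN/I trans, SCN/py trans).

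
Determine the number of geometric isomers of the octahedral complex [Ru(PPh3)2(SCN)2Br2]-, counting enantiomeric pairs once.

In an octahedral complex each vertex has one trans partner and four cis neighbours.
There are 5 geometric isomers: PPh3 trans, SCN trans, Br trans; PPh3 cis, SCN cis, Br trans; PPh3 cis, SCN trans, Br cis; PPh3 cis, SCN cis, Br cis (chiral); PPh3 trans, SCN cis, Br cis.

5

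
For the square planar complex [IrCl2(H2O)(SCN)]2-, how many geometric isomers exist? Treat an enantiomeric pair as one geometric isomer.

2

In a square planar complex each vertex has one trans partner and two cis neighbours.
Systematic placement gives 2 geometric isomers: Cl cis; Cl trans.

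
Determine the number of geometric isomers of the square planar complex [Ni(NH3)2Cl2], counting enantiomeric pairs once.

A square has two trans pairs of vertices; adjacent vertices are cis.
Systematic placement gives 2 geometric isomers: NH3 cis; NH3 trans.

2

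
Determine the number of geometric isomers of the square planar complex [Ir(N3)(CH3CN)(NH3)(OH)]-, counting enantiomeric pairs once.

3

In a square planar complex each vertex has one trans partner and two cis neighbours.
The distinct arrangements are (3 in all): (CH3CN/NH3 trans, N3/OH trans); (CH3CN/OH trans, N3/NH3 trans); (CH3CN/N3 trans, NH3/OH trans).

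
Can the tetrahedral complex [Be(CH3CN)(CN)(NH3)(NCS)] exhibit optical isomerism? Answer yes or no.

All four vertices of a tetrahedron are equivalent and mutually adjacent, so cis/trans isomerism cannot arise.
Only one geometric arrangement is possible; it has no improper symmetry element, so it exists as a pair of enantiomers (2 stereoisomers).

yes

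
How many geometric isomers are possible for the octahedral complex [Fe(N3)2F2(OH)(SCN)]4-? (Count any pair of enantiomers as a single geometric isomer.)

6

In an octahedral complex each vertex has one trans partner and four cis neighbours.
The distinct arrangements are (6 in all): N3 trans, F trans; N3 cis, F trans; N3 cis, F cis (3 arrangements, 2 chiral); N3 trans, F cis.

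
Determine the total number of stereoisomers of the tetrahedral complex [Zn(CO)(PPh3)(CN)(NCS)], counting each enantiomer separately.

2

All four vertices of a tetrahedron are equivalent and mutually adjacent, so cis/trans isomerism cannot arise.
Only one geometric arrangement is possible; it has no improper symmetry element, so it exists as a pair of enantiomers (2 stereoisomers).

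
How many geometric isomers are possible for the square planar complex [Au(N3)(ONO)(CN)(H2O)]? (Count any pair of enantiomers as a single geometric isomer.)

In a square planar complex each vertex has one trans partner and two cis neighbours.
Systematic placement gives 3 geometric isomers: (CN/N3 trans, H2O/ONO trans); (CN/ONO trans, H2O/N3 trans); (CN/H2O trans, N3/ONO trans).

3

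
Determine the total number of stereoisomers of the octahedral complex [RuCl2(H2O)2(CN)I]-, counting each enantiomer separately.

In an octahedral complex each vertex has one trans partner and four cis neighbours.
The distinct arrangements are (6 in all): Cl cis, H2O cis (3 arrangements, 2 chiral); Cl cis, H2O trans; Cl trans, H2O cis; Cl trans, H2O trans.
Of these, 2 lack any improper symmetry element and so occur as enantiomeric pairs, giving 6 + 2 = 8 stereoisomers in total.

8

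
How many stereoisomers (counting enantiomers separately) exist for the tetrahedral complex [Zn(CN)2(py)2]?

1

Only one geometric arrangement is possible.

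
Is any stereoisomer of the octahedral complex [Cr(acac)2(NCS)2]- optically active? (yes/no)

yes

Each acac is bidentate and must span two cis positions.
Systematic placement gives 2 geometric isomers: NCS trans; NCS cis (chiral).
One of these lacks any improper symmetry element and so occurs as an enantiomeric pair, giving 2 + 1 = 3 stereoisomers in total.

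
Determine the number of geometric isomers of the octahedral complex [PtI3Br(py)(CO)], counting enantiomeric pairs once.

4

Working through the distinct placements yields 4 geometric isomers: I mer (3 arrangements); I fac (chiral).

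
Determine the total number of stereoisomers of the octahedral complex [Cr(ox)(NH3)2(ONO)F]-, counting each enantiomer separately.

The six octahedral sites form three mutually perpendicular trans pairs.
Each ox is bidentate and must span two cis positions.
Systematic placement gives 4 geometric isomers: NH3 cis (3 arrangements, 2 chiral); NH3 trans.
Of these, 2 lack any improper symmetry element and so occur as enantiomeric pairs, giving 4 + 2 = 6 stereoisomers in total.

6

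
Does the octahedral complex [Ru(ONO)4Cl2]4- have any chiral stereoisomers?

no

The six octahedral sites form three mutually perpendicular trans pairs.
Working through the distinct placements yields 2 geometric isomers: Cl trans; Cl cis.
Each arrangement has an internal mirror plane or centre of symmetry, so none is chiral.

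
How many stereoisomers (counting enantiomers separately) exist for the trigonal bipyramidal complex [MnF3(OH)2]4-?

3

A trigonal bipyramid has two axial and three equatorial sites, which are chemically inequivalent.
Working through the distinct placements yields 3 geometric isomers: OH both equatorial; OH one axial, one equatorial; OH both axial.
Each arrangement has an internal mirror plane or centre of symmetry, so none is chiral.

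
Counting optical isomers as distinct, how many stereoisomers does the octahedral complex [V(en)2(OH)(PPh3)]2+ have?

3

Each en is bidentate and must span two cis positions.
There are 2 geometric isomers: OH and PPh3 mutually trans; OH and PPh3 mutually cis (chiral).
One of these lacks any improper symmetry element and so occurs as an enantiomeric pair, giving 2 + 1 = 3 stereoisomers in total.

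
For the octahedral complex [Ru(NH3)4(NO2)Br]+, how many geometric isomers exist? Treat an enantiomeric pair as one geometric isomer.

2

The six octahedral sites form three mutually perpendicular trans pairs.
Systematic placement gives 2 geometric isomers: NO2 and Br mutually cis; NO2 and Br mutually trans.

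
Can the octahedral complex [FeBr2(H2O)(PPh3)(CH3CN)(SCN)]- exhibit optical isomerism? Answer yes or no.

Placing the ligands in turn and identifying arrangements related by rotation or reflection leaves 9 distinct geometric isomers.
Of these, 6 lack any improper symmetry element and so occur as enantiomeric pairs, giving 9 + 6 = 15 stereoisomers in total.

yes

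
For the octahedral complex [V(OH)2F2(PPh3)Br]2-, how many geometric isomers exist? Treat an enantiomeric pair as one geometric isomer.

6

There are 6 geometric isomers: OH cis, F cis (3 arrangements, 2 chiral); OH trans, F cis; OH cis, F trans; OH trans, F trans.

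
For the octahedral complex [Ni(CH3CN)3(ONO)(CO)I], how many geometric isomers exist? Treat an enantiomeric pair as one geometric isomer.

The six octahedral sites form three mutually perpendicular trans pairs.
There are 4 geometric isomers: CH3CN mer (3 arrangements); CH3CN fac (chiral).

4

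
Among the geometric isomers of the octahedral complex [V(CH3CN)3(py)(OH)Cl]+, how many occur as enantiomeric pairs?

1

In an octahedral complex each vertex has one trans partner and four cis neighbours.
Working through the distinct placements yields 4 geometric isomers: CH3CN mer (3 arrangements); CH3CN fac (chiral).
One of these lacks any improper symmetry element and so occurs as an enantiomeric pair, giving 4 + 1 = 5 stereoisomers in total.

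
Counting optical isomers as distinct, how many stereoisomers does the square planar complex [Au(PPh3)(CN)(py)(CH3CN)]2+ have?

A square has two trans pairs of vertices; adjacent vertices are cis.
Systematic placement gives 3 geometric isomers: (CH3CN/PPh3 trans, CN/py trans); (CH3CN/py trans, CN/PPh3 trans); (CH3CN/CN trans, PPh3/py trans).
Each arrangement has an internal mirror plane or centre of symmetry, so none is chiral.

3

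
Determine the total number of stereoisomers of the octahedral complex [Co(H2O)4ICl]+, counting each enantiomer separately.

The six octahedral sites form three mutually perpendicular trans pairs.
Working through the distinct placements yields 2 geometric isomers: I and Cl mutually cis; I and Cl mutually trans.
Each arrangement has an internal mirror plane or centre of symmetry, so none is chiral.

2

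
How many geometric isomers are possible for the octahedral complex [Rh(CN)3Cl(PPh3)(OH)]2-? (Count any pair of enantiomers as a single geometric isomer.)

An octahedron has six vertices in three trans pairs; every non-trans pair is cis.
Working through the distinct placements yields 4 geometric isomers: CN mer (3 arrangements); CN fac (chiral).

4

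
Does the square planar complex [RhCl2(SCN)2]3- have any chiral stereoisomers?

no

Systematic placement gives 2 geometric isomers: Cl cis; Cl trans.
Each arrangement has an internal mirror plane or centre of symmetry, so none is chiral.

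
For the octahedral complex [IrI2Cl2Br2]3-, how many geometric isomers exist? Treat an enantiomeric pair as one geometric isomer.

5

The distinct arrangements are (5 in all): I trans, Cl trans, Br trans; I cis, Cl cis, Br trans; I trans, Cl cis, Br cis; I cis, Cl cis, Br cis (chiral); I cis, Cl trans, Br cis.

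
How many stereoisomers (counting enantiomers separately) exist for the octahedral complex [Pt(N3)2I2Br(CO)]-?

An octahedron has six vertices in three trans pairs; every non-trans pair is cis.
There are 6 geometric isomers: N3 trans, I trans; N3 cis, I cis (3 arrangements, 2 chiral); N3 trans, I cis; N3 cis, I trans.
Of these, 2 lack any improper symmetry element and so occur as enantiomeric pairs, giving 6 + 2 = 8 stereoisomers in total.

8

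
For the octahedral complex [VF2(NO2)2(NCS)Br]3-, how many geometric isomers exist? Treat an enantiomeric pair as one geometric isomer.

6

The six octahedral sites form three mutually perpendicular trans pairs.
Systematic placement gives 6 geometric isomers: F cis, NO2 trans; F cis, NO2 cis (3 arrangements, 2 chiral); F trans, NO2 trans; F trans, NO2 cis.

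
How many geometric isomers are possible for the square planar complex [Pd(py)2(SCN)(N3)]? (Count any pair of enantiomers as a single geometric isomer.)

2

In a square planar complex each vertex has one trans partner and two cis neighbours.
The distinct arrangements are (2 in all): py cis; py trans.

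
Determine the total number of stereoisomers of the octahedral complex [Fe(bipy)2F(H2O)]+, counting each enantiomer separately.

3

The six octahedral sites form three mutually perpendicular trans pairs.
Each bipy is bidentate and must span two cis positions.
The distinct arrangements are (2 in all): F and H2O mutually trans; F and H2O mutually cis (chiral).
One of these lacks any improper symmetry element and so occurs as an enantiomeric pair, giving 2 + 1 = 3 stereoisomers in total.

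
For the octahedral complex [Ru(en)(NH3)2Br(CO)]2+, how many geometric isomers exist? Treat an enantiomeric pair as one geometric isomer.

4

An octahedron has six vertices in three trans pairs; every non-trans pair is cis.
Each en is bidentate and must span two cis positions.
Working through the distinct placements yields 4 geometric isomers: NH3 cis (3 arrangements, 2 chiral); NH3 trans.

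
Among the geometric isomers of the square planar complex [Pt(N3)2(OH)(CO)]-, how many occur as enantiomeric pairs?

There are 2 geometric isomers: N3 cis; N3 trans.
Each arrangement has an internal mirror plane or centre of symmetry, so none is chiral.

0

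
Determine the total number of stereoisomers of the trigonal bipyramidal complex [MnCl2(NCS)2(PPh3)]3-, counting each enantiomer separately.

In a trigonal bipyramid the two axial positions differ from the three equatorial ones.
Exhaustive case analysis gives 5 geometric isomers.
One of these lacks any improper symmetry element and so occurs as an enantiomeric pair, giving 5 + 1 = 6 stereoisomers in total.

6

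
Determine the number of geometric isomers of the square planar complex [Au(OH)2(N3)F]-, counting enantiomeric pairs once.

2

A square has two trans pairs of vertices; adjacent vertices are cis.
There are 2 geometric isomers: OH cis; OH trans.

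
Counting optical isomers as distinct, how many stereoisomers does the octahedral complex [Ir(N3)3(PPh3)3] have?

2

The six octahedral sites form three mutually perpendicular trans pairs.
The distinct arrangements are (2 in all): N3 mer; N3 fac.
Each arrangement has an internal mirror plane or centre of symmetry, so none is chiral.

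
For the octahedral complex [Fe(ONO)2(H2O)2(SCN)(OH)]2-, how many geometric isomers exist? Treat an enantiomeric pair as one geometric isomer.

6

The six octahedral sites form three mutually perpendicular trans pairs.
Working through the distinct placements yields 6 geometric isomers: ONO cis, H2O trans; ONO trans, H2O trans; ONO cis, H2O cis (3 arrangements, 2 chiral); ONO trans, H2O cis.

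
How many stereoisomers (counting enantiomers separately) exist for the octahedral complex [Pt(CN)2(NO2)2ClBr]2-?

8

In an octahedral complex each vertex has one trans partner and four cis neighbours.
Systematic placement gives 6 geometric isomers: CN cis, NO2 trans; CN cis, NO2 cis (3 arrangements, 2 chiral); CN trans, NO2 trans; CN trans, NO2 cis.
Of these, 2 lack any improper symmetry element and so occur as enantiomeric pairs, giving 6 + 2 = 8 stereoisomers in total.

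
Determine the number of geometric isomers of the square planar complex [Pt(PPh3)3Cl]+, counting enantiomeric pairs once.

1

Only one geometric arrangement is possible.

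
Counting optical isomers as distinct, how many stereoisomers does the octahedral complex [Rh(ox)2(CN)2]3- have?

3

In an octahedral complex each vertex has one trans partner and four cis neighbours.
Each ox is bidentate and must span two cis positions.
Working through the distinct placements yields 2 geometric isomers: CN trans; CN cis (chiral).
One of these lacks any improper symmetry element and so occurs as an enantiomeric pair, giving 2 + 1 = 3 stereoisomers in total.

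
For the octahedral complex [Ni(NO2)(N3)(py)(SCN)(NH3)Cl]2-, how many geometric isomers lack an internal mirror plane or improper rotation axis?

In an octahedral complex each vertex has one trans partner and four cis neighbours.
Exhaustive case analysis gives 15 geometric isomers.
Of these, 15 lack any improper symmetry element and so occur as enantiomeric pairs, giving 15 + 15 = 30 stereoisomers in total.

15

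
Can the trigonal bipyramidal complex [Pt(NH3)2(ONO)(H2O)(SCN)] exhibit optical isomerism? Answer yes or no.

A trigonal bipyramid has two axial and three equatorial sites, which are chemically inequivalent.
Systematic enumeration (placing each ligand type in turn and discarding arrangements equivalent by rotation or reflection) gives 7 geometric isomers.
Of these, 3 lack any improper symmetry element and so occur as enantiomeric pairs, giving 7 + 3 = 10 stereoisomers in total.

yes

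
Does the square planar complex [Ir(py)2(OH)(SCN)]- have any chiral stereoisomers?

no

Systematic placement gives 2 geometric isomers: py cis; py trans.
Each arrangement has an internal mirror plane or centre of symmetry, so none is chiral.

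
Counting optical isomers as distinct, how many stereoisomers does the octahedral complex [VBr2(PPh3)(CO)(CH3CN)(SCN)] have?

15

In an octahedral complex each vertex has one trans partner and four cis neighbours.
Exhaustive case analysis gives 9 geometric isomers.
Of these, 6 lack any improper symmetry element and so occur as enantiomeric pairs, giving 9 + 6 = 15 stereoisomers in total.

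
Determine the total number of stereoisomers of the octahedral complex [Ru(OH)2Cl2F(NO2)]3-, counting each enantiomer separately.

The distinct arrangements are (6 in all): OH trans, Cl trans; OH cis, Cl trans; OH trans, Cl cis; OH cis, Cl cis (3 arrangements, 2 chiral).
Of these, 2 lack any improper symmetry element and so occur as enantiomeric pairs, giving 6 + 2 = 8 stereoisomers in total.

8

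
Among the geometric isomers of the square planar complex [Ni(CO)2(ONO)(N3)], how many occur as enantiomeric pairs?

0

A square has two trans pairs of vertices; adjacent vertices are cis.
Systematic placement gives 2 geometric isomers: CO cis; CO trans.
Each arrangement has an internal mirror plane or centre of symmetry, so none is chiral.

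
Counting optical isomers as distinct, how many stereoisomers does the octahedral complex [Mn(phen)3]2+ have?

2

The six octahedral sites form three mutually perpendicular trans pairs.
Each phen is bidentate and must span two cis positions.
Only one geometric arrangement is possible; it has no improper symmetry element, so it exists as a pair of enantiomers (2 stereoisomers).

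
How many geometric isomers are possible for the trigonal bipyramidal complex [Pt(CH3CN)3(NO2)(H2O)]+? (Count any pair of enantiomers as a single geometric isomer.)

4

In a trigonal bipyramid the two axial positions differ from the three equatorial ones.
There are 4 geometric isomers: NO2 equatorial, H2O equatorial; NO2 equatorial, H2O axial; NO2 axial, H2O equatorial; NO2 axial, H2O axial.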